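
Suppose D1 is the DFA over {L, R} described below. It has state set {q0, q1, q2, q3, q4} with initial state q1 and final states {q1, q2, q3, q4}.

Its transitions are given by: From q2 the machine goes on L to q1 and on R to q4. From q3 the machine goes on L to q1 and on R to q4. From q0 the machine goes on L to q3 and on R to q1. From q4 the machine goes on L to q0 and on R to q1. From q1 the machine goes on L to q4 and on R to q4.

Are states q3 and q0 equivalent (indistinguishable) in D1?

States {q2} cannot be reached from the start state, so discard them.
Start with accepting vs non-accepting: {q1,q3,q4} | {q0}.
On input L, block {q1,q3,q4} splits into {q1,q3} and {q4}.
Refine {q1,q3} on symbol L: members go to different blocks, giving {q1} and {q3}.
The partition is now stable with 4 blocks: {q1} | {q0} | {q4} | {q3}.
q3 and q0 end up in different blocks, so they are distinguishable. For instance, the string 'ε' is accepted from only q3.

No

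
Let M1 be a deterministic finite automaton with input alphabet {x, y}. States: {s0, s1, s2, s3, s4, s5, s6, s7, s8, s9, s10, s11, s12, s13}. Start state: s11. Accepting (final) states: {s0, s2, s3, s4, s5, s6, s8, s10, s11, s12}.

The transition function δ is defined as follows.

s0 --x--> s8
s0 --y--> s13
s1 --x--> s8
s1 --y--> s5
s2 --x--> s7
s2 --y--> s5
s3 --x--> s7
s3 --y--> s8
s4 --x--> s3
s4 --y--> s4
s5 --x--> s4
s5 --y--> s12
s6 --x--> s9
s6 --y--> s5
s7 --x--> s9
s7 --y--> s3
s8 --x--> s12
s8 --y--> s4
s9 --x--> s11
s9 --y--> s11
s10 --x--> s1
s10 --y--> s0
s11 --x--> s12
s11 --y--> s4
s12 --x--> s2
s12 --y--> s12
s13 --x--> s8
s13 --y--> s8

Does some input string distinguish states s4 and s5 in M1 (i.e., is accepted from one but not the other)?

Yes

Reachable states from the start: {s2,s3,s4,s5,s7,s8,s9,s11,s12}. Unreachable: {s0,s1,s6,s10,s13} — drop them.
Initial partition by acceptance: {s2,s3,s4,s5,s8,s11,s12} | {s7,s9}.
On input x, block {s2,s3,s4,s5,s8,s11,s12} splits into {s4,s5,s8,s11,s12} and {s2,s3}.
Refine {s4,s5,s8,s11,s12} on symbol x: members go to different blocks, giving {s5,s8,s11} and {s4,s12}.
Split {s7,s9} by δ(·,x) → {s7} and {s9}.
No further refinement is possible. Final partition (5 blocks): {s5,s8,s11} | {s7} | {s2,s3} | {s4,s12} | {s9}.
s4 and s5 end up in different blocks, so they are distinguishable. For instance, the string 'xx' is accepted from only s5.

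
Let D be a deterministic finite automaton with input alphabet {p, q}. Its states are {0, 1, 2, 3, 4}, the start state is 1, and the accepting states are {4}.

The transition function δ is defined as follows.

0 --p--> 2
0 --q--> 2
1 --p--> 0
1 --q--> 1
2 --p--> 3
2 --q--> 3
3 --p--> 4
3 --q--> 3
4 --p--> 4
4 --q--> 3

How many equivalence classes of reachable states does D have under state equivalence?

Every state is reachable, so we keep all 5.
P0 = {4} | {0,1,2,3}.
On input p, block {0,1,2,3} splits into {0,1,2} and {3}.
Split {0,1,2} by δ(·,p) → {0,1} and {2}.
On input p, block {0,1} splits into {0} and {1}.
Stable partition: {4} | {0} | {3} | {2} | {1} — 5 equivalence classes.

5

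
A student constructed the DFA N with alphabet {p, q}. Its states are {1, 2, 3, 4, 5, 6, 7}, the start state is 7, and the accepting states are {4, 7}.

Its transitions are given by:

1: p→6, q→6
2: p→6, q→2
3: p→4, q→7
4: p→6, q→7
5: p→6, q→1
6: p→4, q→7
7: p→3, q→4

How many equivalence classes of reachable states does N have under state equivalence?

2

States {1,2,5} cannot be reached from the start state, so discard them.
P0 = {4,7} | {3,6}.
The partition is now stable with 2 blocks: {4,7} | {3,6}.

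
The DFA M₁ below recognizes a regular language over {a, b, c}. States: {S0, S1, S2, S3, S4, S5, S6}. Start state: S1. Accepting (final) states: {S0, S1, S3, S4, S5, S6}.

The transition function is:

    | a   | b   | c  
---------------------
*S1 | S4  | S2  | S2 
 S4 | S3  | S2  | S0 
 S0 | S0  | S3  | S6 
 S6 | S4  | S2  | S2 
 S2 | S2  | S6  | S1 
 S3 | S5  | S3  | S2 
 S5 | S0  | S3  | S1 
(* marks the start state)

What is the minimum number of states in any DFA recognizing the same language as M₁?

Every state is reachable, so we keep all 7.
Start with accepting vs non-accepting: {S0,S1,S3,S4,S5,S6} | {S2}.
Split {S0,S1,S3,S4,S5,S6} by δ(·,b) → {S0,S3,S5} and {S1,S4,S6}.
Refine {S0,S3,S5} on symbol c: members go to different blocks, giving {S0,S5} and {S3}.
On input a, block {S1,S4,S6} splits into {S1,S6} and {S4}.
Stable partition: {S0,S5} | {S2} | {S1,S6} | {S3} | {S4} — 5 equivalence classes.

5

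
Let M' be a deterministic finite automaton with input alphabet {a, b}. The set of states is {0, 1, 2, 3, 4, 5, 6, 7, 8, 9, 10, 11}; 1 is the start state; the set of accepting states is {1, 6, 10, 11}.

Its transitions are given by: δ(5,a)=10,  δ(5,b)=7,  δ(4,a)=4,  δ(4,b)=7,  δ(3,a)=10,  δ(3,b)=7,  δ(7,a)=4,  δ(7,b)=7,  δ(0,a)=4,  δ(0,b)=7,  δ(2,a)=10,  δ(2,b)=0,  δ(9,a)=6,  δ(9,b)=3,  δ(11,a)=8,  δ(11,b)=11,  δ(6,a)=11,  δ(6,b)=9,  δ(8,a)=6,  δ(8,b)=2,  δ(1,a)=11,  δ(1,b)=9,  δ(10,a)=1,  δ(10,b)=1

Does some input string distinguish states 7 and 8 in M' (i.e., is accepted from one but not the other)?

Yes

States {5} cannot be reached from the start state, so discard them.
Initial partition by acceptance: {1,6,10,11} | {0,2,3,4,7,8,9}.
Refine {1,6,10,11} on symbol a: members go to different blocks, giving {1,6,10} and {11}.
Split {1,6,10} by δ(·,a) → {1,6} and {10}.
Refine {0,2,3,4,7,8,9} on symbol a: members go to different blocks, giving {0,4,7} and {2,3} and {8,9}.
Stable partition: {1,6} | {0,4,7} | {11} | {10} | {2,3} | {8,9} — 6 equivalence classes.
7 and 8 end up in different blocks, so they are distinguishable. For instance, the string 'a' is accepted from only 8.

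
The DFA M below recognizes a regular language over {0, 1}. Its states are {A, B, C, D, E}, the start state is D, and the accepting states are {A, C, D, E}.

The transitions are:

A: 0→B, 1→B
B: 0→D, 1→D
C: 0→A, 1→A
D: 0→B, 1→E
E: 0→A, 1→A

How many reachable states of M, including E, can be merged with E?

1

Reachable states from the start: {A,B,D,E}. Unreachable: {C} — drop them.
P0 = {A,D,E} | {B}.
Refine {A,D,E} on symbol 0: members go to different blocks, giving {A,D} and {E}.
Split {A,D} by δ(·,1) → {A} and {D}.
Stable partition: {A} | {B} | {E} | {D} — 4 equivalence classes.
The equivalence class containing E is {E}, of size 1.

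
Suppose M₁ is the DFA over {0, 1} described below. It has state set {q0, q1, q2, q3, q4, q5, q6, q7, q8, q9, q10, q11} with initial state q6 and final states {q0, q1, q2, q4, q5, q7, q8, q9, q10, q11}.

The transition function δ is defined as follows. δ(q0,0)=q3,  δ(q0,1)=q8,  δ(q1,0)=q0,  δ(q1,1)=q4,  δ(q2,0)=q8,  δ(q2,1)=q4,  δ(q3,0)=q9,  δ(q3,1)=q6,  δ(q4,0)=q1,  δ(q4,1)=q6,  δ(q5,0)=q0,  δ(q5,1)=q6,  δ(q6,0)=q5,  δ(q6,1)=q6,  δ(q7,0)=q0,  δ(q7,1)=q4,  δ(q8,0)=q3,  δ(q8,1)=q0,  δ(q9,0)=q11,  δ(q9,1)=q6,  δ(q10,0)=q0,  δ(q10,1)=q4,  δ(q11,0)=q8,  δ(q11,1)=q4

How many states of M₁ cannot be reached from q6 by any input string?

3

Starting at q6 and following transitions, the reachable set is {q0, q1, q3, q4, q5, q6, q8, q9, q11}. That leaves q2, q7, q10 unreachable — 3 in total.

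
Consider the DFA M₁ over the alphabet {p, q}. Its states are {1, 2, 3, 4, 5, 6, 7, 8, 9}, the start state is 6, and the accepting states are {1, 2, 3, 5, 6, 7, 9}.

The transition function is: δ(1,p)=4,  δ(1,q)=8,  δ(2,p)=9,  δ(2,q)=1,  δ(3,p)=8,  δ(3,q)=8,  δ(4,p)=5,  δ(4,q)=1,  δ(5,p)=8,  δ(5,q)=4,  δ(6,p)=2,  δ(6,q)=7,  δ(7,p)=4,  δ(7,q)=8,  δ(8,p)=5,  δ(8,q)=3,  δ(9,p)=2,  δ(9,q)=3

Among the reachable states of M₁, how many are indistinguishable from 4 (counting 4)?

All states are reachable from the start state.
P0 = {1,2,3,5,6,7,9} | {4,8}.
Refine {1,2,3,5,6,7,9} on symbol p: members go to different blocks, giving {1,3,5,7} and {2,6,9}.
Stable partition: {1,3,5,7} | {4,8} | {2,6,9} — 3 equivalence classes.
The equivalence class containing 4 is {4,8}, of size 2.

2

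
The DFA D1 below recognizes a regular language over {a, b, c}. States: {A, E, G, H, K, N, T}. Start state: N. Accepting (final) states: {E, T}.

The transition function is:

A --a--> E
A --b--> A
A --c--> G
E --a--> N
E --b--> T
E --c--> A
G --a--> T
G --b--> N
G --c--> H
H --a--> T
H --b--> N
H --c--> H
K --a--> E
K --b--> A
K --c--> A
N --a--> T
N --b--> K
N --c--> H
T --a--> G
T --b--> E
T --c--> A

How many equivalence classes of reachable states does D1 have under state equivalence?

2

P0 = {E,T} | {A,G,H,K,N}.
No further refinement is possible. Final partition (2 blocks): {E,T} | {A,G,H,K,N}.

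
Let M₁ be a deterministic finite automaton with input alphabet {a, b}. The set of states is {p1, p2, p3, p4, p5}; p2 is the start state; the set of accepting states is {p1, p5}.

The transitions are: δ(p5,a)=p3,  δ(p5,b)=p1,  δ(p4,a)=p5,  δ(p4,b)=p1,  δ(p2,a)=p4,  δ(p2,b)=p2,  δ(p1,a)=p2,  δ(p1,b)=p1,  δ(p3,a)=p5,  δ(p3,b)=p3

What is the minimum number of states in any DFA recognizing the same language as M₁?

5

Start with accepting vs non-accepting: {p1,p5} | {p2,p3,p4}.
Split {p2,p3,p4} by δ(·,a) → {p3,p4} and {p2}.
Refine {p1,p5} on symbol a: members go to different blocks, giving {p1} and {p5}.
Refine {p3,p4} on symbol b: members go to different blocks, giving {p3} and {p4}.
No further refinement is possible. Final partition (5 blocks): {p1} | {p3} | {p2} | {p5} | {p4}.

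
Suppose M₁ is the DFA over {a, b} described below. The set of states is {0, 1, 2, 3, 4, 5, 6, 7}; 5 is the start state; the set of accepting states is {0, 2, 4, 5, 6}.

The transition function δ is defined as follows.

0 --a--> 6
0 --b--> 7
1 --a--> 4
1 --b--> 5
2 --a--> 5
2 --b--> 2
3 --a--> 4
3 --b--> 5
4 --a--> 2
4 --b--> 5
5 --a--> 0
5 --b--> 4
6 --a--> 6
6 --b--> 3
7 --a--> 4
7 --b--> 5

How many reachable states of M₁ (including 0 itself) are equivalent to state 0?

2

Reachable states from the start: {0,2,3,4,5,6,7}. Unreachable: {1} — drop them.
Start with accepting vs non-accepting: {0,2,4,5,6} | {3,7}.
Refine {0,2,4,5,6} on symbol b: members go to different blocks, giving {2,4,5} and {0,6}.
Refine {2,4,5} on symbol a: members go to different blocks, giving {2,4} and {5}.
Refine {2,4} on symbol a: members go to different blocks, giving {2} and {4}.
The partition is now stable with 5 blocks: {2} | {3,7} | {0,6} | {5} | {4}.
The equivalence class containing 0 is {0,6}, of size 2.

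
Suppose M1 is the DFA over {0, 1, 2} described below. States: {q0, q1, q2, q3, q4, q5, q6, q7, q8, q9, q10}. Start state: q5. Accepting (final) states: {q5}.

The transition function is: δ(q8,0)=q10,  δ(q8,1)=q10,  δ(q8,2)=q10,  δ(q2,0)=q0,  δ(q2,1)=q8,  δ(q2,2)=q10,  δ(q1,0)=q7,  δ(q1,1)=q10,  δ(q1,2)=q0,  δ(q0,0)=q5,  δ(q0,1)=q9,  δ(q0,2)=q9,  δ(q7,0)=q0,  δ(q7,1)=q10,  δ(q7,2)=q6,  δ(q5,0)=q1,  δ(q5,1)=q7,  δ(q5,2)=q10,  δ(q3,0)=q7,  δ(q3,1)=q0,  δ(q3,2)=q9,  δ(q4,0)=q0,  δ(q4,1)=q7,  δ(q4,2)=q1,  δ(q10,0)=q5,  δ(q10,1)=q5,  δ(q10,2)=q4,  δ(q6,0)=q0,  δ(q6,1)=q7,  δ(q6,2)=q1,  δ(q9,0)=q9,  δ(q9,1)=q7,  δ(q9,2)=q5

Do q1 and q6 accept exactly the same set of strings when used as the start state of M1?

Reachable states from the start: {q0,q1,q4,q5,q6,q7,q9,q10}. Unreachable: {q2,q3,q8} — drop them.
P0 = {q5} | {q0,q1,q4,q6,q7,q9,q10}.
On input 0, block {q0,q1,q4,q6,q7,q9,q10} splits into {q1,q4,q6,q7,q9} and {q0,q10}.
On input 0, block {q1,q4,q6,q7,q9} splits into {q4,q6,q7} and {q1,q9}.
Refine {q4,q6,q7} on symbol 1: members go to different blocks, giving {q4,q6} and {q7}.
Refine {q0,q10} on symbol 1: members go to different blocks, giving {q0} and {q10}.
Split {q1,q9} by δ(·,0) → {q1} and {q9}.
The partition is now stable with 7 blocks: {q5} | {q4,q6} | {q0} | {q1} | {q7} | {q10} | {q9}.
q1 and q6 end up in different blocks, so they are distinguishable. For instance, the string '00' is accepted from only q6.

No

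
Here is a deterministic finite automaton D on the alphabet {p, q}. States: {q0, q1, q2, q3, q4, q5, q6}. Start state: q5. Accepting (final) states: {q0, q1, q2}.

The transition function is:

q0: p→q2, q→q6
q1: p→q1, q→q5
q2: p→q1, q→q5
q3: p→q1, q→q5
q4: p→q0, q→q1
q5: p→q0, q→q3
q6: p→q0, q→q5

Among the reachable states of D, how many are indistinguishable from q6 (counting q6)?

3

States {q4} cannot be reached from the start state, so discard them.
P0 = {q0,q1,q2} | {q3,q5,q6}.
No further refinement is possible. Final partition (2 blocks): {q0,q1,q2} | {q3,q5,q6}.
State q6 belongs to the block {q3,q5,q6}, which has 3 states.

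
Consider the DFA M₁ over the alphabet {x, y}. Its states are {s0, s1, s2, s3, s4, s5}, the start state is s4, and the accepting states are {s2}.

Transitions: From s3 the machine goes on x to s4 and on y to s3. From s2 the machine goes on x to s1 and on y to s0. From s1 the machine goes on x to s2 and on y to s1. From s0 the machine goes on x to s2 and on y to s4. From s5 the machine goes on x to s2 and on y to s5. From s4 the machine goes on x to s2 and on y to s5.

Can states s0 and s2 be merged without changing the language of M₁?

No

First remove the unreachable states {s3}; 5 states remain.
Start with accepting vs non-accepting: {s2} | {s0,s1,s4,s5}.
The partition is now stable with 2 blocks: {s2} | {s0,s1,s4,s5}.
s0 and s2 end up in different blocks, so they are distinguishable. For instance, the string 'ε' is accepted from only s2.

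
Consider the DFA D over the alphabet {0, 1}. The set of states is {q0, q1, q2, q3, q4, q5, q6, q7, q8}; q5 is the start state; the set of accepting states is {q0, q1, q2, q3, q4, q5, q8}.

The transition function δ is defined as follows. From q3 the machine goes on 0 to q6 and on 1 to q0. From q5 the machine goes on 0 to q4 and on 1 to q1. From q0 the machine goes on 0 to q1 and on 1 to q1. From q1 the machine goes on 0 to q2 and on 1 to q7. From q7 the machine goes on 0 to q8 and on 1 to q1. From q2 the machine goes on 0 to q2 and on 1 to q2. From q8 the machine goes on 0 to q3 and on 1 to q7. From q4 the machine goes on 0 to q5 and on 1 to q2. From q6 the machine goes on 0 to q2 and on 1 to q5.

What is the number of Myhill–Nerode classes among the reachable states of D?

Start with accepting vs non-accepting: {q0,q1,q2,q3,q4,q5,q8} | {q6,q7}.
On input 0, block {q0,q1,q2,q3,q4,q5,q8} splits into {q0,q1,q2,q4,q5,q8} and {q3}.
Split {q0,q1,q2,q4,q5,q8} by δ(·,0) → {q0,q1,q2,q4,q5} and {q8}.
Split {q0,q1,q2,q4,q5} by δ(·,1) → {q0,q2,q4,q5} and {q1}.
On input 0, block {q0,q2,q4,q5} splits into {q2,q4,q5} and {q0}.
Split {q2,q4,q5} by δ(·,1) → {q2,q4} and {q5}.
Refine {q2,q4} on symbol 0: members go to different blocks, giving {q2} and {q4}.
Refine {q6,q7} on symbol 0: members go to different blocks, giving {q6} and {q7}.
No further refinement is possible. Final partition (9 blocks): {q2} | {q6} | {q3} | {q8} | {q1} | {q0} | {q5} | {q4} | {q7}.

9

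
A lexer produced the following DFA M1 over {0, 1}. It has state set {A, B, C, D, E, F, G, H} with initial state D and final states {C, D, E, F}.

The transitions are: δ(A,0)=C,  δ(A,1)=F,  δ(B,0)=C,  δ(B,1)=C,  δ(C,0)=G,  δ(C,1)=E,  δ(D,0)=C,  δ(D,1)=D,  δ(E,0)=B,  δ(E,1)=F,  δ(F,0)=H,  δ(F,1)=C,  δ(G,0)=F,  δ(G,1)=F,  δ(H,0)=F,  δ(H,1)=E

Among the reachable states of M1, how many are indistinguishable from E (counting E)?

3

First remove the unreachable states {A}; 7 states remain.
Start with accepting vs non-accepting: {C,D,E,F} | {B,G,H}.
Refine {C,D,E,F} on symbol 0: members go to different blocks, giving {C,E,F} and {D}.
The partition is now stable with 3 blocks: {C,E,F} | {B,G,H} | {D}.
State E belongs to the block {C,E,F}, which has 3 states.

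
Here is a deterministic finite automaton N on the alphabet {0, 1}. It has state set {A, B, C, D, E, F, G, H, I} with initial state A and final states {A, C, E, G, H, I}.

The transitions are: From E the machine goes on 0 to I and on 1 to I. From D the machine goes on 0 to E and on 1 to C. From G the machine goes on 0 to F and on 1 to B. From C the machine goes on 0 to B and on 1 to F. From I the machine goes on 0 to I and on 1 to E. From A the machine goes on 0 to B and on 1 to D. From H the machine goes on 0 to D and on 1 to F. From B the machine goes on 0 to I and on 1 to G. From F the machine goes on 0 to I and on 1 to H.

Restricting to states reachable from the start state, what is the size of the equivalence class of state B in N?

3

Initial partition by acceptance: {A,C,E,G,H,I} | {B,D,F}.
On input 0, block {A,C,E,G,H,I} splits into {A,C,G,H} and {E,I}.
The partition is now stable with 3 blocks: {A,C,G,H} | {B,D,F} | {E,I}.
State B belongs to the block {B,D,F}, which has 3 states.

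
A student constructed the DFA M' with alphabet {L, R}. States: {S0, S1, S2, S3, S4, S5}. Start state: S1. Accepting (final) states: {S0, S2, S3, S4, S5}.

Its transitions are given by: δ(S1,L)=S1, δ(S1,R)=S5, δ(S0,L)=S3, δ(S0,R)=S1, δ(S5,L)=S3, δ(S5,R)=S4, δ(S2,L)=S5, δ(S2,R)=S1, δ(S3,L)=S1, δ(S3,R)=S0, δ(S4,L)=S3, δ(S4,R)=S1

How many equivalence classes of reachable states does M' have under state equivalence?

4

Reachable states from the start: {S0,S1,S3,S4,S5}. Unreachable: {S2} — drop them.
Initial partition by acceptance: {S0,S3,S4,S5} | {S1}.
Refine {S0,S3,S4,S5} on symbol L: members go to different blocks, giving {S0,S4,S5} and {S3}.
Split {S0,S4,S5} by δ(·,R) → {S0,S4} and {S5}.
Stable partition: {S0,S4} | {S1} | {S3} | {S5} — 4 equivalence classes.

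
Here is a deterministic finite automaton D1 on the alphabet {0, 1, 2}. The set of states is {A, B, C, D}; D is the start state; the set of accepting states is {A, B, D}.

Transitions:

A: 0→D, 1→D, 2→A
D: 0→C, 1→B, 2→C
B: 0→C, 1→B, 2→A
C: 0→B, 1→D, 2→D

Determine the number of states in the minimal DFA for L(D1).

All states are reachable from the start state.
Initial partition by acceptance: {A,B,D} | {C}.
On input 0, block {A,B,D} splits into {B,D} and {A}.
On input 2, block {B,D} splits into {B} and {D}.
No further refinement is possible. Final partition (4 blocks): {B} | {C} | {A} | {D}.

4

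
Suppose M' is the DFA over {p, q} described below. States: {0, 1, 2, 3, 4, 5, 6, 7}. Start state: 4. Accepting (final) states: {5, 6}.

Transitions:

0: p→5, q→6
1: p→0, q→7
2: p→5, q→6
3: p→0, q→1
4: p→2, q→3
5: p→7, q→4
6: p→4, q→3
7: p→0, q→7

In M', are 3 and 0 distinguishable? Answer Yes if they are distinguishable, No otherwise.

Yes

Initial partition by acceptance: {5,6} | {0,1,2,3,4,7}.
Split {0,1,2,3,4,7} by δ(·,p) → {1,3,4,7} and {0,2}.
The partition is now stable with 3 blocks: {5,6} | {1,3,4,7} | {0,2}.
3 and 0 end up in different blocks, so they are distinguishable. For instance, the string 'p' is accepted from only 0.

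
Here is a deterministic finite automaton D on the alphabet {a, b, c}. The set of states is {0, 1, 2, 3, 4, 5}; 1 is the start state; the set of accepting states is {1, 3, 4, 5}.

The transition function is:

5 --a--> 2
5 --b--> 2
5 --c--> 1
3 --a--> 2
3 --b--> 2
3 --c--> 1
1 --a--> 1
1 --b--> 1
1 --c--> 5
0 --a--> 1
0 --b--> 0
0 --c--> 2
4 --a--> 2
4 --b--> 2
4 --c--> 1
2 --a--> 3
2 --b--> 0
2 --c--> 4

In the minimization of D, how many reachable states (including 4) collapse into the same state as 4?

3

All states are reachable from the start state.
Start with accepting vs non-accepting: {1,3,4,5} | {0,2}.
Refine {1,3,4,5} on symbol a: members go to different blocks, giving {3,4,5} and {1}.
Split {0,2} by δ(·,a) → {0} and {2}.
No further refinement is possible. Final partition (4 blocks): {3,4,5} | {0} | {1} | {2}.
State 4 belongs to the block {3,4,5}, which has 3 states.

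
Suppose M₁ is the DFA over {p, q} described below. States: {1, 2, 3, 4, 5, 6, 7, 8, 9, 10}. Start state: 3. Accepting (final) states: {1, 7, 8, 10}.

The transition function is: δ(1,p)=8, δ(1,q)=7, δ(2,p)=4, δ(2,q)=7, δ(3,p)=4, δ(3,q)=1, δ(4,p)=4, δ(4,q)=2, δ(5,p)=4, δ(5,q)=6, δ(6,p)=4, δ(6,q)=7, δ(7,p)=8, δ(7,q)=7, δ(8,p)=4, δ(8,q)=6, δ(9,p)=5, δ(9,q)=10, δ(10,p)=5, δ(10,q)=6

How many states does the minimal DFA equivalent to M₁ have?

4

First remove the unreachable states {5,9,10}; 7 states remain.
Start with accepting vs non-accepting: {1,7,8} | {2,3,4,6}.
Refine {1,7,8} on symbol p: members go to different blocks, giving {1,7} and {8}.
Refine {2,3,4,6} on symbol q: members go to different blocks, giving {2,3,6} and {4}.
The partition is now stable with 4 blocks: {1,7} | {2,3,6} | {8} | {4}.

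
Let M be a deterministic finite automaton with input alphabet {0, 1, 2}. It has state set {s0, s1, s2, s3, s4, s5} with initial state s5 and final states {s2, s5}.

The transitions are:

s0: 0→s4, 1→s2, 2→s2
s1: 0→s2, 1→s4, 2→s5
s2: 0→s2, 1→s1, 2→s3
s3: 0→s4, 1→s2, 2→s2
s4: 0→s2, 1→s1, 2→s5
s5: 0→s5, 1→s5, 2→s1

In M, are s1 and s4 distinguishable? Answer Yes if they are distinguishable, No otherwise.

No

Reachable states from the start: {s1,s2,s3,s4,s5}. Unreachable: {s0} — drop them.
Start with accepting vs non-accepting: {s2,s5} | {s1,s3,s4}.
On input 1, block {s2,s5} splits into {s2} and {s5}.
On input 0, block {s1,s3,s4} splits into {s1,s4} and {s3}.
Stable partition: {s2} | {s1,s4} | {s5} | {s3} — 4 equivalence classes.
s1 and s4 lie in the same block of the stable partition, so they are equivalent — no string distinguishes them.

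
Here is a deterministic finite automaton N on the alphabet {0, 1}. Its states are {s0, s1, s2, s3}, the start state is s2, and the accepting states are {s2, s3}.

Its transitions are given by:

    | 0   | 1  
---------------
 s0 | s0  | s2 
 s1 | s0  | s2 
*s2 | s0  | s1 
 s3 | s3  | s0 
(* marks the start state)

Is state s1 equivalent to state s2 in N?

States {s3} cannot be reached from the start state, so discard them.
P0 = {s2} | {s0,s1}.
No further refinement is possible. Final partition (2 blocks): {s2} | {s0,s1}.
s1 and s2 end up in different blocks, so they are distinguishable. For instance, the string 'ε' is accepted from only s2.

No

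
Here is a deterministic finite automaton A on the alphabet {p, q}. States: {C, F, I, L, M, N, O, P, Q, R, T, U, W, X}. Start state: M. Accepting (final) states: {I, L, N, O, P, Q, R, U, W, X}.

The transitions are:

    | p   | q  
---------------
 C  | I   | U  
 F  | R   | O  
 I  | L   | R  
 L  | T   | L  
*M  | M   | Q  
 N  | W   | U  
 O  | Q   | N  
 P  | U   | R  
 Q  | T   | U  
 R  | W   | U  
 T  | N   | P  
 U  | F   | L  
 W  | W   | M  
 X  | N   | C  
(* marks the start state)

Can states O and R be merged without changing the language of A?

No

States {C,I,X} cannot be reached from the start state, so discard them.
P0 = {L,N,O,P,Q,R,U,W} | {F,M,T}.
On input p, block {L,N,O,P,Q,R,U,W} splits into {N,O,P,R,W} and {L,Q,U}.
On input p, block {N,O,P,R,W} splits into {N,R,W} and {O,P}.
Split {N,R,W} by δ(·,q) → {N,R} and {W}.
Refine {F,M,T} on symbol p: members go to different blocks, giving {F,T} and {M}.
Stable partition: {N,R} | {F,T} | {L,Q,U} | {O,P} | {W} | {M} — 6 equivalence classes.
O and R end up in different blocks, so they are distinguishable. For instance, the string 'pp' is accepted from only R.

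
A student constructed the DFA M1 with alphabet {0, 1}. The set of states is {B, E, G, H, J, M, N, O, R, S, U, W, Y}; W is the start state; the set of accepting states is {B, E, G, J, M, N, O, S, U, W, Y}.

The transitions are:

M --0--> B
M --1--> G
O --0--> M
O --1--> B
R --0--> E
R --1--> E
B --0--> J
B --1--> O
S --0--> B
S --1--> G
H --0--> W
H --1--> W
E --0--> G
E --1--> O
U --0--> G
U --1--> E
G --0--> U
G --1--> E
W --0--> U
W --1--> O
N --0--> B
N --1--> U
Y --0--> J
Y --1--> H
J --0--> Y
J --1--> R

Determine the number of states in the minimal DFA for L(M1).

7

Reachable states from the start: {B,E,G,H,J,M,O,R,U,W,Y}. Unreachable: {N,S} — drop them.
P0 = {B,E,G,J,M,O,U,W,Y} | {H,R}.
Split {B,E,G,J,M,O,U,W,Y} by δ(·,1) → {B,E,G,M,O,U,W} and {J,Y}.
Refine {B,E,G,M,O,U,W} on symbol 0: members go to different blocks, giving {E,G,M,O,U,W} and {B}.
Refine {E,G,M,O,U,W} on symbol 0: members go to different blocks, giving {E,G,O,U,W} and {M}.
On input 0, block {E,G,O,U,W} splits into {E,G,U,W} and {O}.
Split {E,G,U,W} by δ(·,1) → {E,W} and {G,U}.
Stable partition: {E,W} | {H,R} | {J,Y} | {B} | {M} | {O} | {G,U} — 7 equivalence classes.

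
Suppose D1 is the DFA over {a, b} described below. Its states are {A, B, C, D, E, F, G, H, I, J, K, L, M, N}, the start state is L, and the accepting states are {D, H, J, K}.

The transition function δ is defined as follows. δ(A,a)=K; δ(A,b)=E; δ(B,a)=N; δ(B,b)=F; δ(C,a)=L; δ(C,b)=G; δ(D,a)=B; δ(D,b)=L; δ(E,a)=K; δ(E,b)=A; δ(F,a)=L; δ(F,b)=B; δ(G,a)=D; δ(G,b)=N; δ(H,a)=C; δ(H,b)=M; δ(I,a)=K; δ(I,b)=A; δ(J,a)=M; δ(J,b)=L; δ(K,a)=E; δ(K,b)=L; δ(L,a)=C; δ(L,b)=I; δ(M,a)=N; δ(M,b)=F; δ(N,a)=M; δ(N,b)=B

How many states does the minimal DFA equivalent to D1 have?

9

First remove the unreachable states {H,J}; 12 states remain.
Start with accepting vs non-accepting: {D,K} | {A,B,C,E,F,G,I,L,M,N}.
On input a, block {A,B,C,E,F,G,I,L,M,N} splits into {B,C,F,L,M,N} and {A,E,G,I}.
Split {D,K} by δ(·,a) → {D} and {K}.
On input b, block {B,C,F,L,M,N} splits into {B,F,M,N} and {C,L}.
On input a, block {B,F,M,N} splits into {B,M,N} and {F}.
Refine {B,M,N} on symbol b: members go to different blocks, giving {B,M} and {N}.
On input a, block {A,E,G,I} splits into {A,E,I} and {G}.
Split {C,L} by δ(·,b) → {C} and {L}.
Stable partition: {D} | {B,M} | {A,E,I} | {K} | {C} | {F} | {N} | {G} | {L} — 9 equivalence classes.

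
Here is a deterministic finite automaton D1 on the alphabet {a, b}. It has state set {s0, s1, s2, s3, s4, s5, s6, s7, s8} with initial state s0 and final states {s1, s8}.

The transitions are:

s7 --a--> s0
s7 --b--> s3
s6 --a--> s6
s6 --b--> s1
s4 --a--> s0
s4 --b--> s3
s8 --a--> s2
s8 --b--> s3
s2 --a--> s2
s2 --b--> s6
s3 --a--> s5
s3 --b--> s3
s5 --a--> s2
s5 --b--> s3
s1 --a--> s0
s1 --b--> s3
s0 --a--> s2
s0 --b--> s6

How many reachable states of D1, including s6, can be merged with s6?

1

First remove the unreachable states {s4,s7,s8}; 6 states remain.
Start with accepting vs non-accepting: {s1} | {s0,s2,s3,s5,s6}.
Refine {s0,s2,s3,s5,s6} on symbol b: members go to different blocks, giving {s0,s2,s3,s5} and {s6}.
Refine {s0,s2,s3,s5} on symbol b: members go to different blocks, giving {s0,s2} and {s3,s5}.
Split {s3,s5} by δ(·,a) → {s3} and {s5}.
The partition is now stable with 5 blocks: {s1} | {s0,s2} | {s6} | {s3} | {s5}.
The equivalence class containing s6 is {s6}, of size 1.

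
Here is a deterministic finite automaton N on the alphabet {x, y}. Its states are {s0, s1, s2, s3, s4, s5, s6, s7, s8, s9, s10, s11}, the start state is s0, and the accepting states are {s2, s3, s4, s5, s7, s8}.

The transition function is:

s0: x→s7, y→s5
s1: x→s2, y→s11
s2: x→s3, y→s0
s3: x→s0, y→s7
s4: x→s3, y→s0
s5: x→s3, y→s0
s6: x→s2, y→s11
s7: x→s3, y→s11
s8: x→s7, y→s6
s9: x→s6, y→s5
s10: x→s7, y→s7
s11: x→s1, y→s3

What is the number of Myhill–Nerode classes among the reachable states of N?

First remove the unreachable states {s4,s6,s8,s9,s10}; 7 states remain.
P0 = {s2,s3,s5,s7} | {s0,s1,s11}.
On input x, block {s2,s3,s5,s7} splits into {s2,s5,s7} and {s3}.
On input x, block {s0,s1,s11} splits into {s0,s1} and {s11}.
Split {s2,s5,s7} by δ(·,y) → {s2,s5} and {s7}.
Refine {s0,s1} on symbol x: members go to different blocks, giving {s0} and {s1}.
The partition is now stable with 6 blocks: {s2,s5} | {s0} | {s3} | {s11} | {s7} | {s1}.

6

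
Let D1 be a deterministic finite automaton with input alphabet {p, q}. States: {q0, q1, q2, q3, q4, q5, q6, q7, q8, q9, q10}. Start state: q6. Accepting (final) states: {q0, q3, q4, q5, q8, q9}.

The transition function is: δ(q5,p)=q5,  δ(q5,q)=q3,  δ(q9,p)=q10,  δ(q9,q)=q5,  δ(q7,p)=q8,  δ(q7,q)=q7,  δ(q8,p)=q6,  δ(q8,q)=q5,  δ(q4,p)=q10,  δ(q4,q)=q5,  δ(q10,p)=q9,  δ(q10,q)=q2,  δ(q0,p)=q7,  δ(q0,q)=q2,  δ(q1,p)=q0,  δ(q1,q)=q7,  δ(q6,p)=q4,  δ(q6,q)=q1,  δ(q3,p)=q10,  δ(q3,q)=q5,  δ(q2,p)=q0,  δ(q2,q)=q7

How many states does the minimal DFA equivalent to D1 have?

6

Every state is reachable, so we keep all 11.
P0 = {q0,q3,q4,q5,q8,q9} | {q1,q2,q6,q7,q10}.
On input p, block {q0,q3,q4,q5,q8,q9} splits into {q0,q3,q4,q8,q9} and {q5}.
Split {q0,q3,q4,q8,q9} by δ(·,q) → {q3,q4,q8,q9} and {q0}.
On input p, block {q1,q2,q6,q7,q10} splits into {q6,q7,q10} and {q1,q2}.
On input q, block {q6,q7,q10} splits into {q6,q10} and {q7}.
No further refinement is possible. Final partition (6 blocks): {q3,q4,q8,q9} | {q6,q10} | {q5} | {q0} | {q1,q2} | {q7}.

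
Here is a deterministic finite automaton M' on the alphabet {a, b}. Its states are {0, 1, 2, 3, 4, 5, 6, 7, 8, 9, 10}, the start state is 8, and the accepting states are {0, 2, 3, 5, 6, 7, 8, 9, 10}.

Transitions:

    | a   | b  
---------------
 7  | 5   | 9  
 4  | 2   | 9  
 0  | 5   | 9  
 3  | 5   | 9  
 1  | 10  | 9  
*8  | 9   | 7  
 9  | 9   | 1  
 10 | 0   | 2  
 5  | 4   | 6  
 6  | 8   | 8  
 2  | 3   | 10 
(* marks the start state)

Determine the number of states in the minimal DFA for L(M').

All states are reachable from the start state.
Initial partition by acceptance: {0,2,3,5,6,7,8,9,10} | {1,4}.
Refine {0,2,3,5,6,7,8,9,10} on symbol a: members go to different blocks, giving {0,2,3,6,7,8,9,10} and {5}.
Split {0,2,3,6,7,8,9,10} by δ(·,a) → {2,6,8,9,10} and {0,3,7}.
Refine {2,6,8,9,10} on symbol a: members go to different blocks, giving {6,8,9} and {2,10}.
Refine {6,8,9} on symbol b: members go to different blocks, giving {6} and {8} and {9}.
The partition is now stable with 7 blocks: {6} | {1,4} | {5} | {0,3,7} | {2,10} | {8} | {9}.

7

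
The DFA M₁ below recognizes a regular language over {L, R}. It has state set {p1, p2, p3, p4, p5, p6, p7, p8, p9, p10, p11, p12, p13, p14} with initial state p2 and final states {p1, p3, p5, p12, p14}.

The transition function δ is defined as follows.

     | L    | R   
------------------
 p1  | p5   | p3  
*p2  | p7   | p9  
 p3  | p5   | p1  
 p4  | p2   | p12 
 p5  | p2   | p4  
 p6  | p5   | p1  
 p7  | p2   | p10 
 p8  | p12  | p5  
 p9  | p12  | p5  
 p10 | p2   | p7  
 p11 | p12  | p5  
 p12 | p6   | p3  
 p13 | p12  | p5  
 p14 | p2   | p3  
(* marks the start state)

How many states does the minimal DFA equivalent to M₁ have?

First remove the unreachable states {p8,p11,p13,p14}; 10 states remain.
P0 = {p1,p3,p5,p12} | {p2,p4,p6,p7,p9,p10}.
On input L, block {p1,p3,p5,p12} splits into {p1,p3} and {p5,p12}.
Split {p2,p4,p6,p7,p9,p10} by δ(·,L) → {p2,p4,p7,p10} and {p6,p9}.
On input R, block {p2,p4,p7,p10} splits into {p7,p10} and {p2} and {p4}.
Refine {p5,p12} on symbol L: members go to different blocks, giving {p5} and {p12}.
On input L, block {p6,p9} splits into {p6} and {p9}.
Stable partition: {p1,p3} | {p7,p10} | {p5} | {p6} | {p2} | {p4} | {p12} | {p9} — 8 equivalence classes.

8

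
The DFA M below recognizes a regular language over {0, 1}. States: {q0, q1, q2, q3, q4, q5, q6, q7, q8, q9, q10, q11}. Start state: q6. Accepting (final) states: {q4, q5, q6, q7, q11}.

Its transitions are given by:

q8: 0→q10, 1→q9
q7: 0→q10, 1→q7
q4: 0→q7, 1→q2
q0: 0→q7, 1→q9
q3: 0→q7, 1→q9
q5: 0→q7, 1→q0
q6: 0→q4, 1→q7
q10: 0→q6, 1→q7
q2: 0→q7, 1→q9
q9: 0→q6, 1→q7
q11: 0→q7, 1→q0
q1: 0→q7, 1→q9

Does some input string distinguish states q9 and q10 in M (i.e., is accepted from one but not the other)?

States {q0,q1,q3,q5,q8,q11} cannot be reached from the start state, so discard them.
Start with accepting vs non-accepting: {q4,q6,q7} | {q2,q9,q10}.
On input 0, block {q4,q6,q7} splits into {q4,q6} and {q7}.
On input 0, block {q4,q6} splits into {q4} and {q6}.
On input 0, block {q2,q9,q10} splits into {q9,q10} and {q2}.
Stable partition: {q4} | {q9,q10} | {q7} | {q6} | {q2} — 5 equivalence classes.
q9 and q10 lie in the same block of the stable partition, so they are equivalent — no string distinguishes them.

No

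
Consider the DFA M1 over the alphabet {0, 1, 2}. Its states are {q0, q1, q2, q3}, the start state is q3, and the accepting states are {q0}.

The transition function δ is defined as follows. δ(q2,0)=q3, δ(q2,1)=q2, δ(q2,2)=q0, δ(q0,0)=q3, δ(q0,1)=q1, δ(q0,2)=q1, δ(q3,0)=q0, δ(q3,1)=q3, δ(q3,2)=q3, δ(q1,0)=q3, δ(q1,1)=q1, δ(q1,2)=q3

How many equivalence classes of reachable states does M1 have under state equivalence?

3

Reachable states from the start: {q0,q1,q3}. Unreachable: {q2} — drop them.
Initial partition by acceptance: {q0} | {q1,q3}.
Split {q1,q3} by δ(·,0) → {q1} and {q3}.
The partition is now stable with 3 blocks: {q0} | {q1} | {q3}.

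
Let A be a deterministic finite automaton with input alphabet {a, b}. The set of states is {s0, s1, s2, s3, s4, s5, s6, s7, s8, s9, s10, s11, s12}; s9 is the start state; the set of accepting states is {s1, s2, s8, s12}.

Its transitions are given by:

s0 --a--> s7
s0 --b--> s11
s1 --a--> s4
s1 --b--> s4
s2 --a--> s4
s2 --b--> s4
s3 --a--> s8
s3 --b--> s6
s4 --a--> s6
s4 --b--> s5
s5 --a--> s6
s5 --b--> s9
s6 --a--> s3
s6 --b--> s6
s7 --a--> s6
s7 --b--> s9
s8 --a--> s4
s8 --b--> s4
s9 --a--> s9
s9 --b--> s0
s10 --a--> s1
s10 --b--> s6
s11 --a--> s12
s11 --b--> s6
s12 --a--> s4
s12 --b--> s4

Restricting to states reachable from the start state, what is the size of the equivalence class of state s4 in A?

Reachable states from the start: {s0,s3,s4,s5,s6,s7,s8,s9,s11,s12}. Unreachable: {s1,s2,s10} — drop them.
Start with accepting vs non-accepting: {s8,s12} | {s0,s3,s4,s5,s6,s7,s9,s11}.
Refine {s0,s3,s4,s5,s6,s7,s9,s11} on symbol a: members go to different blocks, giving {s0,s4,s5,s6,s7,s9} and {s3,s11}.
On input a, block {s0,s4,s5,s6,s7,s9} splits into {s0,s4,s5,s7,s9} and {s6}.
Refine {s0,s4,s5,s7,s9} on symbol a: members go to different blocks, giving {s4,s5,s7} and {s0,s9}.
Refine {s4,s5,s7} on symbol b: members go to different blocks, giving {s5,s7} and {s4}.
Refine {s0,s9} on symbol a: members go to different blocks, giving {s0} and {s9}.
No further refinement is possible. Final partition (7 blocks): {s8,s12} | {s5,s7} | {s3,s11} | {s6} | {s0} | {s4} | {s9}.
State s4 belongs to the block {s4}, which has 1 states.

1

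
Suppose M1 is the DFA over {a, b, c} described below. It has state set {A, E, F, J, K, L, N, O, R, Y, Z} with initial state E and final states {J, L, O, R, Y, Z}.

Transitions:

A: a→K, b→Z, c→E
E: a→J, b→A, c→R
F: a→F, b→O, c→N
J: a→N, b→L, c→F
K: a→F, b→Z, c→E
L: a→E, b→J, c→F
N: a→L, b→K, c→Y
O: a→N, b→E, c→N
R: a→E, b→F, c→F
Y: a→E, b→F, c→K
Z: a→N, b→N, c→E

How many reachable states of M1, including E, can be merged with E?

2

Every state is reachable, so we keep all 11.
Start with accepting vs non-accepting: {J,L,O,R,Y,Z} | {A,E,F,K,N}.
Split {J,L,O,R,Y,Z} by δ(·,b) → {O,R,Y,Z} and {J,L}.
Split {A,E,F,K,N} by δ(·,a) → {A,F,K} and {E,N}.
Split {O,R,Y,Z} by δ(·,b) → {O,Z} and {R,Y}.
Stable partition: {O,Z} | {A,F,K} | {J,L} | {E,N} | {R,Y} — 5 equivalence classes.
The equivalence class containing E is {E,N}, of size 2.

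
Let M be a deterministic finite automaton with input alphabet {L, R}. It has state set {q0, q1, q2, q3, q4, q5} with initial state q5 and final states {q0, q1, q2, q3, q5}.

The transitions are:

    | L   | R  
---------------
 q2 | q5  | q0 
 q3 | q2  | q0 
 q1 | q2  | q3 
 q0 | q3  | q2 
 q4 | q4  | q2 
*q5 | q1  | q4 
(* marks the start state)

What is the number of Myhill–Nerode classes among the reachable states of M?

Start with accepting vs non-accepting: {q0,q1,q2,q3,q5} | {q4}.
On input R, block {q0,q1,q2,q3,q5} splits into {q0,q1,q2,q3} and {q5}.
Split {q0,q1,q2,q3} by δ(·,L) → {q0,q1,q3} and {q2}.
Refine {q0,q1,q3} on symbol L: members go to different blocks, giving {q1,q3} and {q0}.
Split {q1,q3} by δ(·,R) → {q1} and {q3}.
Stable partition: {q1} | {q4} | {q5} | {q2} | {q0} | {q3} — 6 equivalence classes.

6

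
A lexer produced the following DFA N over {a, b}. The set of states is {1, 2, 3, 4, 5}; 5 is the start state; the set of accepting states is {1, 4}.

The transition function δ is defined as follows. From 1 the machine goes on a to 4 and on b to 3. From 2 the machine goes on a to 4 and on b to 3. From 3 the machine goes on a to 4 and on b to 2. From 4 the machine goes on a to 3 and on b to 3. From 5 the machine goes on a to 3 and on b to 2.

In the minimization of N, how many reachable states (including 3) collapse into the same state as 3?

Reachable states from the start: {2,3,4,5}. Unreachable: {1} — drop them.
Start with accepting vs non-accepting: {4} | {2,3,5}.
Split {2,3,5} by δ(·,a) → {2,3} and {5}.
No further refinement is possible. Final partition (3 blocks): {4} | {2,3} | {5}.
State 3 belongs to the block {2,3}, which has 2 states.

2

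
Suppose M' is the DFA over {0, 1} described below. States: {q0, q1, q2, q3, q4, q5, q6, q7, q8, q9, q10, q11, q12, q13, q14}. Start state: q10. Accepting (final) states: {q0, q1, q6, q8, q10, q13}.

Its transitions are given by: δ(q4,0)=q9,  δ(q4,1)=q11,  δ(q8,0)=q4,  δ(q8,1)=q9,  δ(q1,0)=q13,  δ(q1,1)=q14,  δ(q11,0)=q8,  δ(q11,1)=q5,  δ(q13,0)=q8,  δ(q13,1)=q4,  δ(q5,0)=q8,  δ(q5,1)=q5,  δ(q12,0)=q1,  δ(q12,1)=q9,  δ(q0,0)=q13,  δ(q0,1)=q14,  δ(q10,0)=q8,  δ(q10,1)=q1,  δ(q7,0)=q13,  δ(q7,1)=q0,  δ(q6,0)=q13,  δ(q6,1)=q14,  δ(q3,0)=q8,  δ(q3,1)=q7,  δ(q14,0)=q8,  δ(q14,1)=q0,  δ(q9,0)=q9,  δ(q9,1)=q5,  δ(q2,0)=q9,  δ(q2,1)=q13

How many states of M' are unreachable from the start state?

BFS from q10 reaches {q0, q1, q4, q5, q8, q9, q10, q11, q13, q14}; the 5 state(s) q2, q3, q6, q7, q12 are never visited.

5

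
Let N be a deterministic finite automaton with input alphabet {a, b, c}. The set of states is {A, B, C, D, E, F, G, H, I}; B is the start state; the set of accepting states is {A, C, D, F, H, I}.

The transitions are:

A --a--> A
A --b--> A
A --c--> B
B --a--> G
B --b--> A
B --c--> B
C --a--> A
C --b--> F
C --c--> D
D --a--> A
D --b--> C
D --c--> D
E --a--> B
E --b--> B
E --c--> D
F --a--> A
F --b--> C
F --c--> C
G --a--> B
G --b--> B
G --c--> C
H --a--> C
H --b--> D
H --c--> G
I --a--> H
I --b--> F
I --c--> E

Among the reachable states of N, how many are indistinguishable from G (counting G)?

1

States {E,H,I} cannot be reached from the start state, so discard them.
Initial partition by acceptance: {A,C,D,F} | {B,G}.
Split {A,C,D,F} by δ(·,c) → {C,D,F} and {A}.
On input b, block {B,G} splits into {B} and {G}.
No further refinement is possible. Final partition (4 blocks): {C,D,F} | {B} | {A} | {G}.
The equivalence class containing G is {G}, of size 1.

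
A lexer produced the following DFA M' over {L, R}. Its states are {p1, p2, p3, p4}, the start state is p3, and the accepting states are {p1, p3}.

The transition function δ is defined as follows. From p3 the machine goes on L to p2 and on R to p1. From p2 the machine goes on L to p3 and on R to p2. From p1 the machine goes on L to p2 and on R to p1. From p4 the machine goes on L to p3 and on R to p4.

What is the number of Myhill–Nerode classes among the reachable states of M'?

States {p4} cannot be reached from the start state, so discard them.
Start with accepting vs non-accepting: {p1,p3} | {p2}.
No further refinement is possible. Final partition (2 blocks): {p1,p3} | {p2}.

2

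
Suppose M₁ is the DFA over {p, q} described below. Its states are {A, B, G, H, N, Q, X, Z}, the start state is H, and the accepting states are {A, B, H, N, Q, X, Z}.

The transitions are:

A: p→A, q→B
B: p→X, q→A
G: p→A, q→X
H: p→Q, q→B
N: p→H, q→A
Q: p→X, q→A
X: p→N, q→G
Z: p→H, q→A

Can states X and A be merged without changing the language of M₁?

No

Reachable states from the start: {A,B,G,H,N,Q,X}. Unreachable: {Z} — drop them.
Start with accepting vs non-accepting: {A,B,H,N,Q,X} | {G}.
Split {A,B,H,N,Q,X} by δ(·,q) → {A,B,H,N,Q} and {X}.
On input p, block {A,B,H,N,Q} splits into {A,H,N} and {B,Q}.
Refine {A,H,N} on symbol p: members go to different blocks, giving {A,N} and {H}.
On input p, block {A,N} splits into {A} and {N}.
Stable partition: {A} | {G} | {X} | {B,Q} | {H} | {N} — 6 equivalence classes.
X and A end up in different blocks, so they are distinguishable. For instance, the string 'q' is accepted from only A.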